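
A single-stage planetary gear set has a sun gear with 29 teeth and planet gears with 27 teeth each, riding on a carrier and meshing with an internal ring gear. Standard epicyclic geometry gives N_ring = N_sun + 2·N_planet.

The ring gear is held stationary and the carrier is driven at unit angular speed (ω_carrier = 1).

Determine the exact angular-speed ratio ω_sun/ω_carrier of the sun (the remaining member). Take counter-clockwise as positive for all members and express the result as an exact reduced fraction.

112/29

N_ring = 29 + 2·27 = 83
29(ω_s−ω_c) = −83(ω_r−ω_c),  ω_r=0, ω_c=1
ω_s = 1 − (83/29)(0−1) = 112/29
ω_s/ω_c = 112/29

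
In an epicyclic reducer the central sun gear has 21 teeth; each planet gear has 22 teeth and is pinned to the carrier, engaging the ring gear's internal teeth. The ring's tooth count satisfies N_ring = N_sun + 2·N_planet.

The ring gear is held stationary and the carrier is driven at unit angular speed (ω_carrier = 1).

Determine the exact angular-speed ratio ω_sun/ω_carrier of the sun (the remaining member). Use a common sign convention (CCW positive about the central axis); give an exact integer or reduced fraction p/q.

86/21

N_ring = 21 + 2·22 = 65
21(ω_s−ω_c) = −65(ω_r−ω_c),  ω_r=0, ω_c=1
ω_s = 1 − (65/21)(0−1) = 86/21
ω_s/ω_c = 86/21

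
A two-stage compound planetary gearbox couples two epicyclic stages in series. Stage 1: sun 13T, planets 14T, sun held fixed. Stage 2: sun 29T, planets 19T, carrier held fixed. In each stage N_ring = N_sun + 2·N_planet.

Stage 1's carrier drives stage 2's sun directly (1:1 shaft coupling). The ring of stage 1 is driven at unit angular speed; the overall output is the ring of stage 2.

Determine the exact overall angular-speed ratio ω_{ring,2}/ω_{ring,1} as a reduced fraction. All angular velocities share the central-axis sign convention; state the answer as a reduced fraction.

Stage 1: N_ring = 13 + 2·14 = 41
Stage 1: 13(ω_s−ω_c) = −41(ω_r−ω_c),  ω_s=0, ω_r=1
Stage 1: 13(0−ω_c) = −41(1−ω_c)  ⇒  54ω_c = 41  ⇒  ω_c = 41/54
  ⇒ ω_c¹/ω_r¹ = 41/54
Stage 2: N_ring = 29 + 2·19 = 67
Stage 2: 29(ω_s−ω_c) = −67(ω_r−ω_c),  ω_c=0, ω_s=1
Stage 2: ω_r = 0 − (29/67)(1−0) = -29/67
  ⇒ ω_r²/ω_s² = -29/67
Coupling ω_s² = ω_c¹ ⇒ overall = 41/54 × -29/67 = -1189/3618

-1189/3618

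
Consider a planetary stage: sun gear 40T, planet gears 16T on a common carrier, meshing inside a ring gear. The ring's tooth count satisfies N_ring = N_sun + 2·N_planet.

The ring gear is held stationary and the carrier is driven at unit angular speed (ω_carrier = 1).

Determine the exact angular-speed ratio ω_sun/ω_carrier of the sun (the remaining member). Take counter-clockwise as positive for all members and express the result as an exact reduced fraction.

N_ring = 40 + 2·16 = 72
40(ω_s−ω_c) = −72(ω_r−ω_c),  ω_r=0, ω_c=1
ω_s = 1 − (72/40)(0−1) = 14/5
ω_s/ω_c = 14/5

14/5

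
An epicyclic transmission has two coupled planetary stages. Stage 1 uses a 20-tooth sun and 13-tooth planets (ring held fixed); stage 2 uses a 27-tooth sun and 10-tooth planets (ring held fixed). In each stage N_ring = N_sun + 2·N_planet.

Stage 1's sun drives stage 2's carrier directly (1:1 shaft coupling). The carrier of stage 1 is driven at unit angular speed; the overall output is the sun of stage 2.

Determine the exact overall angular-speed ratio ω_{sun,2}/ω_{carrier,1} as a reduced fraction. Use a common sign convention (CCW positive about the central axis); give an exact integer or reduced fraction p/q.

Stage 1: N_ring = 20 + 2·13 = 46
Stage 1: 20(ω_s−ω_c) = −46(ω_r−ω_c),  ω_r=0, ω_c=1
Stage 1: ω_s = 1 − (46/20)(0−1) = 33/10
  ⇒ ω_s¹/ω_c¹ = 33/10
Stage 2: N_ring = 27 + 2·10 = 47
Stage 2: 27(ω_s−ω_c) = −47(ω_r−ω_c),  ω_r=0, ω_c=1
Stage 2: ω_s = 1 − (47/27)(0−1) = 74/27
  ⇒ ω_s²/ω_c² = 74/27
Coupling ω_c² = ω_s¹ ⇒ overall = 33/10 × 74/27 = 407/45

407/45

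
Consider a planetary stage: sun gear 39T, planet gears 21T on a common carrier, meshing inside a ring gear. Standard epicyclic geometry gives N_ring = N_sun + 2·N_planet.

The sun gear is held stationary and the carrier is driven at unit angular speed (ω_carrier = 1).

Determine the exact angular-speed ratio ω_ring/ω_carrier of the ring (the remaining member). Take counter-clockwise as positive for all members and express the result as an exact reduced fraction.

40/27

N_ring = 39 + 2·21 = 81
39(ω_s−ω_c) = −81(ω_r−ω_c),  ω_s=0, ω_c=1
ω_r = 1 − (39/81)(0−1) = 40/27
ω_r/ω_c = 40/27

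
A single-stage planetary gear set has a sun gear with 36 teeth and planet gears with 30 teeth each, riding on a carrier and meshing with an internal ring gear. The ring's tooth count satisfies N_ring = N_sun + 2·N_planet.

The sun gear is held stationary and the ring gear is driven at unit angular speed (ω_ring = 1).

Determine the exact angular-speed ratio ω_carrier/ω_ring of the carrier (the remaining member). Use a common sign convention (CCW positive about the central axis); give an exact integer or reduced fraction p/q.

N_ring = 36 + 2·30 = 96
36(ω_s−ω_c) = −96(ω_r−ω_c),  ω_s=0, ω_r=1
36(0−ω_c) = −96(1−ω_c)  ⇒  132ω_c = 96  ⇒  ω_c = 8/11
ω_c/ω_r = 8/11

8/11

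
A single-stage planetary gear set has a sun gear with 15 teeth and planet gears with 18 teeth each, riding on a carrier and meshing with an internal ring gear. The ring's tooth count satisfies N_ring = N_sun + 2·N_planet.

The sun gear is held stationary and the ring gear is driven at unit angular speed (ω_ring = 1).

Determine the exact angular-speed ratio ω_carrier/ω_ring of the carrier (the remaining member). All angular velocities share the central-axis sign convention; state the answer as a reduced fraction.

N_ring = 15 + 2·18 = 51
15(ω_s−ω_c) = −51(ω_r−ω_c),  ω_s=0, ω_r=1
15(0−ω_c) = −51(1−ω_c)  ⇒  66ω_c = 51  ⇒  ω_c = 17/22
ω_c/ω_r = 17/22

17/22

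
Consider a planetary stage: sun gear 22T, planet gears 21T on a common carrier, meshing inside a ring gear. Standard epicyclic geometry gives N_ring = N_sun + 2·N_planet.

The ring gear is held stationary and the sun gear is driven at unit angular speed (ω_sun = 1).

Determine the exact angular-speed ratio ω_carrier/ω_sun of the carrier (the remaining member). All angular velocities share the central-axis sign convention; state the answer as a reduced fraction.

N_ring = 22 + 2·21 = 64
22(ω_s−ω_c) = −64(ω_r−ω_c),  ω_r=0, ω_s=1
22(1−ω_c) = −64(0−ω_c)  ⇒  86ω_c = 22  ⇒  ω_c = 11/43
ω_c/ω_s = 11/43

11/43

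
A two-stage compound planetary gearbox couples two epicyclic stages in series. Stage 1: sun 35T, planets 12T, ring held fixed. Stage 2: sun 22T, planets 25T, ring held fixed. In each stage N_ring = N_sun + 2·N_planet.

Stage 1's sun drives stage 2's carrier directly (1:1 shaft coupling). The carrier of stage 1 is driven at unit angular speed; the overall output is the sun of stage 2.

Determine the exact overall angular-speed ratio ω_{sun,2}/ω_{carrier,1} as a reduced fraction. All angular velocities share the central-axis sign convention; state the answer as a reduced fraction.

4418/385

Stage 1: N_ring = 35 + 2·12 = 59
Stage 1: 35(ω_s−ω_c) = −59(ω_r−ω_c),  ω_r=0, ω_c=1
Stage 1: ω_s = 1 − (59/35)(0−1) = 94/35
  ⇒ ω_s¹/ω_c¹ = 94/35
Stage 2: N_ring = 22 + 2·25 = 72
Stage 2: 22(ω_s−ω_c) = −72(ω_r−ω_c),  ω_r=0, ω_c=1
Stage 2: ω_s = 1 − (72/22)(0−1) = 47/11
  ⇒ ω_s²/ω_c² = 47/11
Coupling ω_c² = ω_s¹ ⇒ overall = 94/35 × 47/11 = 4418/385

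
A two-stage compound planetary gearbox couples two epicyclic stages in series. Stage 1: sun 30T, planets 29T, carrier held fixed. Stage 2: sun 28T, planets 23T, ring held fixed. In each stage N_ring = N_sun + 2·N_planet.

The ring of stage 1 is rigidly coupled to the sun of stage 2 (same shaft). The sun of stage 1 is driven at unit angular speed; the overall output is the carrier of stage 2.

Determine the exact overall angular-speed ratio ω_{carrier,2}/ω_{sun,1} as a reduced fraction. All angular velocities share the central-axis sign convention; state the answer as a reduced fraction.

-35/374

Stage 1: N_ring = 30 + 2·29 = 88
Stage 1: 30(ω_s−ω_c) = −88(ω_r−ω_c),  ω_c=0, ω_s=1
Stage 1: ω_r = 0 − (30/88)(1−0) = -15/44
  ⇒ ω_r¹/ω_s¹ = -15/44
Stage 2: N_ring = 28 + 2·23 = 74
Stage 2: 28(ω_s−ω_c) = −74(ω_r−ω_c),  ω_r=0, ω_s=1
Stage 2: 28(1−ω_c) = −74(0−ω_c)  ⇒  102ω_c = 28  ⇒  ω_c = 14/51
  ⇒ ω_c²/ω_s² = 14/51
Coupling ω_s² = ω_r¹ ⇒ overall = -15/44 × 14/51 = -35/374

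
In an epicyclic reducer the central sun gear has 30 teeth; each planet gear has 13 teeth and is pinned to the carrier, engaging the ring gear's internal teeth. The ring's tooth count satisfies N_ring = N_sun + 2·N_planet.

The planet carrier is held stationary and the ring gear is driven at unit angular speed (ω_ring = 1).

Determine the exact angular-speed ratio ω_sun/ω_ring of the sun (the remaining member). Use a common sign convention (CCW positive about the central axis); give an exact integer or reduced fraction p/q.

N_ring = 30 + 2·13 = 56
30(ω_s−ω_c) = −56(ω_r−ω_c),  ω_c=0, ω_r=1
ω_s = 0 − (56/30)(1−0) = -28/15
ω_s/ω_r = -28/15

-28/15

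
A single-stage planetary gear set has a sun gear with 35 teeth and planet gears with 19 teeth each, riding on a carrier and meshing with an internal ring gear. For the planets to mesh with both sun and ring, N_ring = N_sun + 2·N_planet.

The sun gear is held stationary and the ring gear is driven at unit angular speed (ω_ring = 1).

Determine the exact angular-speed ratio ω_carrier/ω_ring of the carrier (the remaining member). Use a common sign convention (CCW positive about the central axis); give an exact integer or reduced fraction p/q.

73/108

N_ring = 35 + 2·19 = 73
35(ω_s−ω_c) = −73(ω_r−ω_c),  ω_s=0, ω_r=1
35(0−ω_c) = −73(1−ω_c)  ⇒  108ω_c = 73  ⇒  ω_c = 73/108
ω_c/ω_r = 73/108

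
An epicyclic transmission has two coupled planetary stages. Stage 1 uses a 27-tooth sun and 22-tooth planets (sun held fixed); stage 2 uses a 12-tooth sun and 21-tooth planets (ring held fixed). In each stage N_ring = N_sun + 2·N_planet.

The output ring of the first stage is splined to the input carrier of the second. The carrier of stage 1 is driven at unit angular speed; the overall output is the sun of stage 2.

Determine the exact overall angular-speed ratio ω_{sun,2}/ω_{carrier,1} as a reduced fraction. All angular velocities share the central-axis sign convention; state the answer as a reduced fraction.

Stage 1: N_ring = 27 + 2·22 = 71
Stage 1: 27(ω_s−ω_c) = −71(ω_r−ω_c),  ω_s=0, ω_c=1
Stage 1: ω_r = 1 − (27/71)(0−1) = 98/71
  ⇒ ω_r¹/ω_c¹ = 98/71
Stage 2: N_ring = 12 + 2·21 = 54
Stage 2: 12(ω_s−ω_c) = −54(ω_r−ω_c),  ω_r=0, ω_c=1
Stage 2: ω_s = 1 − (54/12)(0−1) = 11/2
  ⇒ ω_s²/ω_c² = 11/2
Coupling ω_c² = ω_r¹ ⇒ overall = 98/71 × 11/2 = 539/71

539/71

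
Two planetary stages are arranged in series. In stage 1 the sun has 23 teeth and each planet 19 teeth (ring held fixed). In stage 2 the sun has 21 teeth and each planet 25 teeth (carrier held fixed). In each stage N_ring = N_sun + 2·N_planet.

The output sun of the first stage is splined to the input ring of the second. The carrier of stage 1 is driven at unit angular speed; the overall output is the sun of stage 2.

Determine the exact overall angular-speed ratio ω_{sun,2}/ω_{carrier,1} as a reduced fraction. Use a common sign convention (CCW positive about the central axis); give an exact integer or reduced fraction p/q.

Stage 1: N_ring = 23 + 2·19 = 61
Stage 1: 23(ω_s−ω_c) = −61(ω_r−ω_c),  ω_r=0, ω_c=1
Stage 1: ω_s = 1 − (61/23)(0−1) = 84/23
  ⇒ ω_s¹/ω_c¹ = 84/23
Stage 2: N_ring = 21 + 2·25 = 71
Stage 2: 21(ω_s−ω_c) = −71(ω_r−ω_c),  ω_c=0, ω_r=1
Stage 2: ω_s = 0 − (71/21)(1−0) = -71/21
  ⇒ ω_s²/ω_r² = -71/21
Coupling ω_r² = ω_s¹ ⇒ overall = 84/23 × -71/21 = -284/23

-284/23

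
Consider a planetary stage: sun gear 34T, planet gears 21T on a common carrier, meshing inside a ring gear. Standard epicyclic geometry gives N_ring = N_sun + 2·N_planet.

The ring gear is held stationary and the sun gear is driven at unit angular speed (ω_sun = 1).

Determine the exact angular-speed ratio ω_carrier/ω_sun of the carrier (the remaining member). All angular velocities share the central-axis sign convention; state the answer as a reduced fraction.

N_ring = 34 + 2·21 = 76
34(ω_s−ω_c) = −76(ω_r−ω_c),  ω_r=0, ω_s=1
34(1−ω_c) = −76(0−ω_c)  ⇒  110ω_c = 34  ⇒  ω_c = 17/55
ω_c/ω_s = 17/55

17/55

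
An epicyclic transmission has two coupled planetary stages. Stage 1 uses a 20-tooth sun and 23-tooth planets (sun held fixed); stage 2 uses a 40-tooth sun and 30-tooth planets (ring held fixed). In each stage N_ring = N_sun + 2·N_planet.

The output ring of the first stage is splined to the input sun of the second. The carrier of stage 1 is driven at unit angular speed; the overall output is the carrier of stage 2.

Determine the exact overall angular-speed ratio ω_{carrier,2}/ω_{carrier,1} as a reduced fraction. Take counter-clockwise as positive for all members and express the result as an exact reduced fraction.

86/231

Stage 1: N_ring = 20 + 2·23 = 66
Stage 1: 20(ω_s−ω_c) = −66(ω_r−ω_c),  ω_s=0, ω_c=1
Stage 1: ω_r = 1 − (20/66)(0−1) = 43/33
  ⇒ ω_r¹/ω_c¹ = 43/33
Stage 2: N_ring = 40 + 2·30 = 100
Stage 2: 40(ω_s−ω_c) = −100(ω_r−ω_c),  ω_r=0, ω_s=1
Stage 2: 40(1−ω_c) = −100(0−ω_c)  ⇒  140ω_c = 40  ⇒  ω_c = 2/7
  ⇒ ω_c²/ω_s² = 2/7
Coupling ω_s² = ω_r¹ ⇒ overall = 43/33 × 2/7 = 86/231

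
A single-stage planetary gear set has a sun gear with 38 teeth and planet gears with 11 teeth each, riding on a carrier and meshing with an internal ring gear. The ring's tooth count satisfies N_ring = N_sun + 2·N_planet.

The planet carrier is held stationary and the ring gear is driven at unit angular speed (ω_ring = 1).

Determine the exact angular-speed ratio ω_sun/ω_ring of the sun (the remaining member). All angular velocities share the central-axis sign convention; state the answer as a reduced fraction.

N_ring = 38 + 2·11 = 60
38(ω_s−ω_c) = −60(ω_r−ω_c),  ω_c=0, ω_r=1
ω_s = 0 − (60/38)(1−0) = -30/19
ω_s/ω_r = -30/19

-30/19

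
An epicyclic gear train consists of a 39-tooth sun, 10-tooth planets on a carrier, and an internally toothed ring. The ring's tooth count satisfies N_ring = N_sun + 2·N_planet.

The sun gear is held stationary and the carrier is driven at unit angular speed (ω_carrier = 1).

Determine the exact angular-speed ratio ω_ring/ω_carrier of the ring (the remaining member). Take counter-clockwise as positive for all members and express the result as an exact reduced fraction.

N_ring = 39 + 2·10 = 59
39(ω_s−ω_c) = −59(ω_r−ω_c),  ω_s=0, ω_c=1
ω_r = 1 − (39/59)(0−1) = 98/59
ω_r/ω_c = 98/59

98/59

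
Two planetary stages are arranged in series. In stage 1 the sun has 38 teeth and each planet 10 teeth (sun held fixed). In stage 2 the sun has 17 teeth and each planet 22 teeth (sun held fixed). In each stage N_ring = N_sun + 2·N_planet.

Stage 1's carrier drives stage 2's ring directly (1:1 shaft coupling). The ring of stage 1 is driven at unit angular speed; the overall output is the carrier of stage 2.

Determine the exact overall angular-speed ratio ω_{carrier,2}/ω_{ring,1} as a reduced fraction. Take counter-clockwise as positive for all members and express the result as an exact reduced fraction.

Stage 1: N_ring = 38 + 2·10 = 58
Stage 1: 38(ω_s−ω_c) = −58(ω_r−ω_c),  ω_s=0, ω_r=1
Stage 1: 38(0−ω_c) = −58(1−ω_c)  ⇒  96ω_c = 58  ⇒  ω_c = 29/48
  ⇒ ω_c¹/ω_r¹ = 29/48
Stage 2: N_ring = 17 + 2·22 = 61
Stage 2: 17(ω_s−ω_c) = −61(ω_r−ω_c),  ω_s=0, ω_r=1
Stage 2: 17(0−ω_c) = −61(1−ω_c)  ⇒  78ω_c = 61  ⇒  ω_c = 61/78
  ⇒ ω_c²/ω_r² = 61/78
Coupling ω_r² = ω_c¹ ⇒ overall = 29/48 × 61/78 = 1769/3744

1769/3744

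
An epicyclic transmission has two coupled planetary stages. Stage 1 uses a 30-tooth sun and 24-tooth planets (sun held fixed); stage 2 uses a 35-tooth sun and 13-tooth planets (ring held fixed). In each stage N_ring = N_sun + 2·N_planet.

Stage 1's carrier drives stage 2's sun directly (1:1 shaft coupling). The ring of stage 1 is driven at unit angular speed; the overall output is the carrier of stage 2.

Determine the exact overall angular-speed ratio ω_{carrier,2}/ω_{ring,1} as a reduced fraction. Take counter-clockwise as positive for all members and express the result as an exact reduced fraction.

455/1728

Stage 1: N_ring = 30 + 2·24 = 78
Stage 1: 30(ω_s−ω_c) = −78(ω_r−ω_c),  ω_s=0, ω_r=1
Stage 1: 30(0−ω_c) = −78(1−ω_c)  ⇒  108ω_c = 78  ⇒  ω_c = 13/18
  ⇒ ω_c¹/ω_r¹ = 13/18
Stage 2: N_ring = 35 + 2·13 = 61
Stage 2: 35(ω_s−ω_c) = −61(ω_r−ω_c),  ω_r=0, ω_s=1
Stage 2: 35(1−ω_c) = −61(0−ω_c)  ⇒  96ω_c = 35  ⇒  ω_c = 35/96
  ⇒ ω_c²/ω_s² = 35/96
Coupling ω_s² = ω_c¹ ⇒ overall = 13/18 × 35/96 = 455/1728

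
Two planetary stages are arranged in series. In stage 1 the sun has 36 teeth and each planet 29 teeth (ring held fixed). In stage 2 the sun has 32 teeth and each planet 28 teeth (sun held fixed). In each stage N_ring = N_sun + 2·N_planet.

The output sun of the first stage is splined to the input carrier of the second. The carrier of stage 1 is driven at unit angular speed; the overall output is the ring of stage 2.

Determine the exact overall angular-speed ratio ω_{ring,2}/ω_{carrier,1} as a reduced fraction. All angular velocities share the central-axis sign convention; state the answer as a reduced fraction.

Stage 1: N_ring = 36 + 2·29 = 94
Stage 1: 36(ω_s−ω_c) = −94(ω_r−ω_c),  ω_r=0, ω_c=1
Stage 1: ω_s = 1 − (94/36)(0−1) = 65/18
  ⇒ ω_s¹/ω_c¹ = 65/18
Stage 2: N_ring = 32 + 2·28 = 88
Stage 2: 32(ω_s−ω_c) = −88(ω_r−ω_c),  ω_s=0, ω_c=1
Stage 2: ω_r = 1 − (32/88)(0−1) = 15/11
  ⇒ ω_r²/ω_c² = 15/11
Coupling ω_c² = ω_s¹ ⇒ overall = 65/18 × 15/11 = 325/66

325/66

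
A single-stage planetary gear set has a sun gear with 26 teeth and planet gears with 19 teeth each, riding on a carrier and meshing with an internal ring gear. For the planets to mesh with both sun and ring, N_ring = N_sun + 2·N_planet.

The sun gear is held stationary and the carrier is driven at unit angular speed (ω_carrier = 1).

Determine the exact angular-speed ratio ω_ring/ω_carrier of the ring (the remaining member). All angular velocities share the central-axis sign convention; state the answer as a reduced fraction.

45/32

N_ring = 26 + 2·19 = 64
26(ω_s−ω_c) = −64(ω_r−ω_c),  ω_s=0, ω_c=1
ω_r = 1 − (26/64)(0−1) = 45/32
ω_r/ω_c = 45/32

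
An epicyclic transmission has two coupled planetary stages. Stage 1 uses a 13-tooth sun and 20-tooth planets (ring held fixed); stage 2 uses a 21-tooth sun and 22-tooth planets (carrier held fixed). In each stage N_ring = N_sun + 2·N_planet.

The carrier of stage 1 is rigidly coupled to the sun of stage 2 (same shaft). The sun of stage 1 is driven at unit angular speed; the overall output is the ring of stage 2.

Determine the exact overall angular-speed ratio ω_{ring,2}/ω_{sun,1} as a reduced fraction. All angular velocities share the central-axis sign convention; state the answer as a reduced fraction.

Stage 1: N_ring = 13 + 2·20 = 53
Stage 1: 13(ω_s−ω_c) = −53(ω_r−ω_c),  ω_r=0, ω_s=1
Stage 1: 13(1−ω_c) = −53(0−ω_c)  ⇒  66ω_c = 13  ⇒  ω_c = 13/66
  ⇒ ω_c¹/ω_s¹ = 13/66
Stage 2: N_ring = 21 + 2·22 = 65
Stage 2: 21(ω_s−ω_c) = −65(ω_r−ω_c),  ω_c=0, ω_s=1
Stage 2: ω_r = 0 − (21/65)(1−0) = -21/65
  ⇒ ω_r²/ω_s² = -21/65
Coupling ω_s² = ω_c¹ ⇒ overall = 13/66 × -21/65 = -7/110

-7/110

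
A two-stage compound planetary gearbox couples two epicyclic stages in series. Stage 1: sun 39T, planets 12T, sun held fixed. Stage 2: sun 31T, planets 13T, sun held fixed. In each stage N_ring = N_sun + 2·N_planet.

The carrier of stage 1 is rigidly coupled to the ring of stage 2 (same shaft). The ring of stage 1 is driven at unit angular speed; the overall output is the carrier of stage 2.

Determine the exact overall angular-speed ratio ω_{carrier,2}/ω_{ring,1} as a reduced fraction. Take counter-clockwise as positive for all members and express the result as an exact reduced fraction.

1197/2992

Stage 1: N_ring = 39 + 2·12 = 63
Stage 1: 39(ω_s−ω_c) = −63(ω_r−ω_c),  ω_s=0, ω_r=1
Stage 1: 39(0−ω_c) = −63(1−ω_c)  ⇒  102ω_c = 63  ⇒  ω_c = 21/34
  ⇒ ω_c¹/ω_r¹ = 21/34
Stage 2: N_ring = 31 + 2·13 = 57
Stage 2: 31(ω_s−ω_c) = −57(ω_r−ω_c),  ω_s=0, ω_r=1
Stage 2: 31(0−ω_c) = −57(1−ω_c)  ⇒  88ω_c = 57  ⇒  ω_c = 57/88
  ⇒ ω_c²/ω_r² = 57/88
Coupling ω_r² = ω_c¹ ⇒ overall = 21/34 × 57/88 = 1197/2992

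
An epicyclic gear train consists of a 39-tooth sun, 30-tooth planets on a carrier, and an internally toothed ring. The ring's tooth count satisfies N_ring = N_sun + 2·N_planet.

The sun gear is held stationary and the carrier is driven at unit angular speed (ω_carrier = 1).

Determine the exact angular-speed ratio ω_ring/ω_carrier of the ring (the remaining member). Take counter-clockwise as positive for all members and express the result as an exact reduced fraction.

N_ring = 39 + 2·30 = 99
39(ω_s−ω_c) = −99(ω_r−ω_c),  ω_s=0, ω_c=1
ω_r = 1 − (39/99)(0−1) = 46/33
ω_r/ω_c = 46/33

46/33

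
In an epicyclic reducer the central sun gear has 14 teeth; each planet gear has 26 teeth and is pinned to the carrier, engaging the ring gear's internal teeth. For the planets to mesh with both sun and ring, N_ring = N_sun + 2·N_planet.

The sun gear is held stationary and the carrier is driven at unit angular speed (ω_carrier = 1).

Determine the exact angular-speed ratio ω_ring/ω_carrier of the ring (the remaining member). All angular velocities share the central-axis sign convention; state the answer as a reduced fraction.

N_ring = 14 + 2·26 = 66
14(ω_s−ω_c) = −66(ω_r−ω_c),  ω_s=0, ω_c=1
ω_r = 1 − (14/66)(0−1) = 40/33
ω_r/ω_c = 40/33

40/33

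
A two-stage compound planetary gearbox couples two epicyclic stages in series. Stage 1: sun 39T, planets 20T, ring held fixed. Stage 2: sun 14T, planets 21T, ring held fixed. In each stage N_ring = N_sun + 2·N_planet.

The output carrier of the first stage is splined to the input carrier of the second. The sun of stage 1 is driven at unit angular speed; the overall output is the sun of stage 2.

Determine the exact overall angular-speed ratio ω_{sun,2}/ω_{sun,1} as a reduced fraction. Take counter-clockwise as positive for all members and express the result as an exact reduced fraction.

Stage 1: N_ring = 39 + 2·20 = 79
Stage 1: 39(ω_s−ω_c) = −79(ω_r−ω_c),  ω_r=0, ω_s=1
Stage 1: 39(1−ω_c) = −79(0−ω_c)  ⇒  118ω_c = 39  ⇒  ω_c = 39/118
  ⇒ ω_c¹/ω_s¹ = 39/118
Stage 2: N_ring = 14 + 2·21 = 56
Stage 2: 14(ω_s−ω_c) = −56(ω_r−ω_c),  ω_r=0, ω_c=1
Stage 2: ω_s = 1 − (56/14)(0−1) = 5
  ⇒ ω_s²/ω_c² = 5
Coupling ω_c² = ω_c¹ ⇒ overall = 39/118 × 5 = 195/118

195/118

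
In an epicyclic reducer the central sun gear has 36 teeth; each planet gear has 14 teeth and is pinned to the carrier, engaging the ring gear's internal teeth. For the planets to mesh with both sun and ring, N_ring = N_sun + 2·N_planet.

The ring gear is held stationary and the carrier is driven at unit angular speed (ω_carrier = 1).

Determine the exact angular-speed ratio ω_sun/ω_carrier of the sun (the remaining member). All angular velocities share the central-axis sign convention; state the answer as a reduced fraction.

25/9

N_ring = 36 + 2·14 = 64
36(ω_s−ω_c) = −64(ω_r−ω_c),  ω_r=0, ω_c=1
ω_s = 1 − (64/36)(0−1) = 25/9
ω_s/ω_c = 25/9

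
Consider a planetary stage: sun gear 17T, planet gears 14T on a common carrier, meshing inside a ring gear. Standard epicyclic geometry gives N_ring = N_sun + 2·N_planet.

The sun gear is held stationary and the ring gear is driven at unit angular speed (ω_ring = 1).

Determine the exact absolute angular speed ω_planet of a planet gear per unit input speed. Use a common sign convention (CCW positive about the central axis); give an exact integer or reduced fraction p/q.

N_ring = 17 + 2·14 = 45
17(ω_s−ω_c) = −45(ω_r−ω_c),  ω_s=0, ω_r=1
17(0−ω_c) = −45(1−ω_c)  ⇒  62ω_c = 45  ⇒  ω_c = 45/62
sun–planet: 17·(0−45/62) = −14·(ω_p−ω_c)  ⇒  ω_p−ω_c = −(17/14)·(-45/62) = 765/868
ω_p = 45/62 + 765/868 = 45/28

45/28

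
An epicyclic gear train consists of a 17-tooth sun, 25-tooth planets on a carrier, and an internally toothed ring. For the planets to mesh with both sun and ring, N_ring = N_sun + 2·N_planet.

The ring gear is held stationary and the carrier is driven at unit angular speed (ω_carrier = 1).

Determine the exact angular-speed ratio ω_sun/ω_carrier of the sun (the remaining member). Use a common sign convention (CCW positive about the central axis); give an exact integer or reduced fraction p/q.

N_ring = 17 + 2·25 = 67
17(ω_s−ω_c) = −67(ω_r−ω_c),  ω_r=0, ω_c=1
ω_s = 1 − (67/17)(0−1) = 84/17
ω_s/ω_c = 84/17

84/17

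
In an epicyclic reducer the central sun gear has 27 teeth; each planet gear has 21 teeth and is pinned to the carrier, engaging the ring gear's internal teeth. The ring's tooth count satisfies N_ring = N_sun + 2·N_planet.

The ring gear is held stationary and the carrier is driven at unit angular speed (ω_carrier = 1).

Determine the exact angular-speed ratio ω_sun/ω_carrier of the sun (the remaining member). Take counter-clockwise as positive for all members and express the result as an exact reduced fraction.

N_ring = 27 + 2·21 = 69
27(ω_s−ω_c) = −69(ω_r−ω_c),  ω_r=0, ω_c=1
ω_s = 1 − (69/27)(0−1) = 32/9
ω_s/ω_c = 32/9

32/9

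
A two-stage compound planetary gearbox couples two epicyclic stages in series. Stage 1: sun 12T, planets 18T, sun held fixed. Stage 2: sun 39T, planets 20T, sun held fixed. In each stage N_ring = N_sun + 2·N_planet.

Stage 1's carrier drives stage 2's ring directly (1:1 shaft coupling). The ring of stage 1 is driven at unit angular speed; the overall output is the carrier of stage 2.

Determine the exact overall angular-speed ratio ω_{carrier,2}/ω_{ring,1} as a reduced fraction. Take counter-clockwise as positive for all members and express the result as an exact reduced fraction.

Stage 1: N_ring = 12 + 2·18 = 48
Stage 1: 12(ω_s−ω_c) = −48(ω_r−ω_c),  ω_s=0, ω_r=1
Stage 1: 12(0−ω_c) = −48(1−ω_c)  ⇒  60ω_c = 48  ⇒  ω_c = 4/5
  ⇒ ω_c¹/ω_r¹ = 4/5
Stage 2: N_ring = 39 + 2·20 = 79
Stage 2: 39(ω_s−ω_c) = −79(ω_r−ω_c),  ω_s=0, ω_r=1
Stage 2: 39(0−ω_c) = −79(1−ω_c)  ⇒  118ω_c = 79  ⇒  ω_c = 79/118
  ⇒ ω_c²/ω_r² = 79/118
Coupling ω_r² = ω_c¹ ⇒ overall = 4/5 × 79/118 = 158/295

158/295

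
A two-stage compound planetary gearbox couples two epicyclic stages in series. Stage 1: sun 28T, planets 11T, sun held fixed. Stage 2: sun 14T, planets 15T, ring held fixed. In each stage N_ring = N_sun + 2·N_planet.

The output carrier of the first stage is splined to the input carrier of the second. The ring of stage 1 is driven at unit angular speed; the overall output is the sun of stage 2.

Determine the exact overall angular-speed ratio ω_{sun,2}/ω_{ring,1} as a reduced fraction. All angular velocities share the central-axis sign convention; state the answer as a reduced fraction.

Stage 1: N_ring = 28 + 2·11 = 50
Stage 1: 28(ω_s−ω_c) = −50(ω_r−ω_c),  ω_s=0, ω_r=1
Stage 1: 28(0−ω_c) = −50(1−ω_c)  ⇒  78ω_c = 50  ⇒  ω_c = 25/39
  ⇒ ω_c¹/ω_r¹ = 25/39
Stage 2: N_ring = 14 + 2·15 = 44
Stage 2: 14(ω_s−ω_c) = −44(ω_r−ω_c),  ω_r=0, ω_c=1
Stage 2: ω_s = 1 − (44/14)(0−1) = 29/7
  ⇒ ω_s²/ω_c² = 29/7
Coupling ω_c² = ω_c¹ ⇒ overall = 25/39 × 29/7 = 725/273

725/273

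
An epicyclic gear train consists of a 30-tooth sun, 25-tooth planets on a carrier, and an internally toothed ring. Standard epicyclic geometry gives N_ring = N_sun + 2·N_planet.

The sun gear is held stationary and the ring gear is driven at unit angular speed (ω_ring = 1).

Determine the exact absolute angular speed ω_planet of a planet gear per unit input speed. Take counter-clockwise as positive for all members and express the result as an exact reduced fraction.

8/5

N_ring = 30 + 2·25 = 80
30(ω_s−ω_c) = −80(ω_r−ω_c),  ω_s=0, ω_r=1
30(0−ω_c) = −80(1−ω_c)  ⇒  110ω_c = 80  ⇒  ω_c = 8/11
sun–planet: 30·(0−8/11) = −25·(ω_p−ω_c)  ⇒  ω_p−ω_c = −(30/25)·(-8/11) = 48/55
ω_p = 8/11 + 48/55 = 8/5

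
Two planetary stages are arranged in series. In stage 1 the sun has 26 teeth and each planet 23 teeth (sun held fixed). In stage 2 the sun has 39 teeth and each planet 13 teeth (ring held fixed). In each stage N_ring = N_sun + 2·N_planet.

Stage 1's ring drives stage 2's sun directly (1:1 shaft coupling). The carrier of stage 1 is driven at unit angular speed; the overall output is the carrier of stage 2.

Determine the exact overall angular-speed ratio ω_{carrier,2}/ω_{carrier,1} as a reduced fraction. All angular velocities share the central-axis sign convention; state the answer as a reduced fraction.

49/96

Stage 1: N_ring = 26 + 2·23 = 72
Stage 1: 26(ω_s−ω_c) = −72(ω_r−ω_c),  ω_s=0, ω_c=1
Stage 1: ω_r = 1 − (26/72)(0−1) = 49/36
  ⇒ ω_r¹/ω_c¹ = 49/36
Stage 2: N_ring = 39 + 2·13 = 65
Stage 2: 39(ω_s−ω_c) = −65(ω_r−ω_c),  ω_r=0, ω_s=1
Stage 2: 39(1−ω_c) = −65(0−ω_c)  ⇒  104ω_c = 39  ⇒  ω_c = 3/8
  ⇒ ω_c²/ω_s² = 3/8
Coupling ω_s² = ω_r¹ ⇒ overall = 49/36 × 3/8 = 49/96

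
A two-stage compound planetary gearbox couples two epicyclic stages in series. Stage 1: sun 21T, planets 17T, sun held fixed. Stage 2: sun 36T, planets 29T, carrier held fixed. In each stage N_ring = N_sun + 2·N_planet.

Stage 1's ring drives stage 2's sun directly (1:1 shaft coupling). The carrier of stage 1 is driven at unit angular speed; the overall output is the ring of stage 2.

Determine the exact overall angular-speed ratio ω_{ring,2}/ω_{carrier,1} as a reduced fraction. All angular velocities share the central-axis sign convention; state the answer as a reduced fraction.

Stage 1: N_ring = 21 + 2·17 = 55
Stage 1: 21(ω_s−ω_c) = −55(ω_r−ω_c),  ω_s=0, ω_c=1
Stage 1: ω_r = 1 − (21/55)(0−1) = 76/55
  ⇒ ω_r¹/ω_c¹ = 76/55
Stage 2: N_ring = 36 + 2·29 = 94
Stage 2: 36(ω_s−ω_c) = −94(ω_r−ω_c),  ω_c=0, ω_s=1
Stage 2: ω_r = 0 − (36/94)(1−0) = -18/47
  ⇒ ω_r²/ω_s² = -18/47
Coupling ω_s² = ω_r¹ ⇒ overall = 76/55 × -18/47 = -1368/2585

-1368/2585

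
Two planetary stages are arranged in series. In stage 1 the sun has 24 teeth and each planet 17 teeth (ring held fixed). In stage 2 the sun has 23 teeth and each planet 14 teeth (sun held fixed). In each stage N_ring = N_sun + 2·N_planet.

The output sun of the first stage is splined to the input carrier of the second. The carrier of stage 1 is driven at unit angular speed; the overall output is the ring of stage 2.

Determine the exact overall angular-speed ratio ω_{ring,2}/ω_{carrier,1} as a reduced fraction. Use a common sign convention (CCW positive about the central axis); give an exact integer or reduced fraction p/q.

1517/306

Stage 1: N_ring = 24 + 2·17 = 58
Stage 1: 24(ω_s−ω_c) = −58(ω_r−ω_c),  ω_r=0, ω_c=1
Stage 1: ω_s = 1 − (58/24)(0−1) = 41/12
  ⇒ ω_s¹/ω_c¹ = 41/12
Stage 2: N_ring = 23 + 2·14 = 51
Stage 2: 23(ω_s−ω_c) = −51(ω_r−ω_c),  ω_s=0, ω_c=1
Stage 2: ω_r = 1 − (23/51)(0−1) = 74/51
  ⇒ ω_r²/ω_c² = 74/51
Coupling ω_c² = ω_s¹ ⇒ overall = 41/12 × 74/51 = 1517/306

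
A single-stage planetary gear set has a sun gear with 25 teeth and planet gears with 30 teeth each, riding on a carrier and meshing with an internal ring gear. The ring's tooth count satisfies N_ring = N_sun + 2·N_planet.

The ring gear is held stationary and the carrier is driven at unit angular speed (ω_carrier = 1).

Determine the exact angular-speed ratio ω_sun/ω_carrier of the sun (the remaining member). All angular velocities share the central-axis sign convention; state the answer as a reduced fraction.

N_ring = 25 + 2·30 = 85
25(ω_s−ω_c) = −85(ω_r−ω_c),  ω_r=0, ω_c=1
ω_s = 1 − (85/25)(0−1) = 22/5
ω_s/ω_c = 22/5

22/5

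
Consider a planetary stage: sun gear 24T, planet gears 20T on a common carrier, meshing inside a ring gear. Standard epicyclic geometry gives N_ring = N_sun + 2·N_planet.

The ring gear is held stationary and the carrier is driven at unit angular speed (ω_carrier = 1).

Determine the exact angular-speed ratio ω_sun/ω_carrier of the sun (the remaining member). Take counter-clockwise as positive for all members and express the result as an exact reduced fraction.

N_ring = 24 + 2·20 = 64
24(ω_s−ω_c) = −64(ω_r−ω_c),  ω_r=0, ω_c=1
ω_s = 1 − (64/24)(0−1) = 11/3
ω_s/ω_c = 11/3

11/3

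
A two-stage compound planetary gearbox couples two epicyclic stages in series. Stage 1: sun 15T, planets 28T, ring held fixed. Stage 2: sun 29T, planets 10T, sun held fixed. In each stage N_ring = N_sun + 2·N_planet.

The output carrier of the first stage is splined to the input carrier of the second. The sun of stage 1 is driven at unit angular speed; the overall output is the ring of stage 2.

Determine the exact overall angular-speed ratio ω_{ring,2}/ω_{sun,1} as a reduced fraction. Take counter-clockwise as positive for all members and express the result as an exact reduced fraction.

Stage 1: N_ring = 15 + 2·28 = 71
Stage 1: 15(ω_s−ω_c) = −71(ω_r−ω_c),  ω_r=0, ω_s=1
Stage 1: 15(1−ω_c) = −71(0−ω_c)  ⇒  86ω_c = 15  ⇒  ω_c = 15/86
  ⇒ ω_c¹/ω_s¹ = 15/86
Stage 2: N_ring = 29 + 2·10 = 49
Stage 2: 29(ω_s−ω_c) = −49(ω_r−ω_c),  ω_s=0, ω_c=1
Stage 2: ω_r = 1 − (29/49)(0−1) = 78/49
  ⇒ ω_r²/ω_c² = 78/49
Coupling ω_c² = ω_c¹ ⇒ overall = 15/86 × 78/49 = 585/2107

585/2107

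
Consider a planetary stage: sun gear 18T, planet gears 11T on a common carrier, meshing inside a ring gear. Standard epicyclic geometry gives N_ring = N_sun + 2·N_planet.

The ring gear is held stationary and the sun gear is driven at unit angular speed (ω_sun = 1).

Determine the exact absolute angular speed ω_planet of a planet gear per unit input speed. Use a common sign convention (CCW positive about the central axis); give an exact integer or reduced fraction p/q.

-9/11

N_ring = 18 + 2·11 = 40
18(ω_s−ω_c) = −40(ω_r−ω_c),  ω_r=0, ω_s=1
18(1−ω_c) = −40(0−ω_c)  ⇒  58ω_c = 18  ⇒  ω_c = 9/29
sun–planet: 18·(1−9/29) = −11·(ω_p−ω_c)  ⇒  ω_p−ω_c = −(18/11)·(20/29) = -360/319
ω_p = 9/29 − 360/319 = -9/11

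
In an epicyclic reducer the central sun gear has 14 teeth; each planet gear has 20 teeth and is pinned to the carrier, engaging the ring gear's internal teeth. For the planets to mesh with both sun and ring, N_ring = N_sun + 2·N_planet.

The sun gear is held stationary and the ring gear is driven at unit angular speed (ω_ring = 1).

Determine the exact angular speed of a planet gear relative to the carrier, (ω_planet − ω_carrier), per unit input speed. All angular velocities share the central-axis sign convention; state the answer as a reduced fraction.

N_ring = 14 + 2·20 = 54
14(ω_s−ω_c) = −54(ω_r−ω_c),  ω_s=0, ω_r=1
14(0−ω_c) = −54(1−ω_c)  ⇒  68ω_c = 54  ⇒  ω_c = 27/34
sun–planet: 14·(0−27/34) = −20·(ω_p−ω_c)  ⇒  ω_p−ω_c = −(14/20)·(-27/34) = 189/340

189/340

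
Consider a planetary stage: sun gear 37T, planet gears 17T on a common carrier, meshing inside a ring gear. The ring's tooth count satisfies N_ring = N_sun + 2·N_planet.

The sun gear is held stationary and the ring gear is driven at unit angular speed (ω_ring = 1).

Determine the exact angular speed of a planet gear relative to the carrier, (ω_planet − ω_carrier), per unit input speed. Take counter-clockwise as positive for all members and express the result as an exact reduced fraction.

2627/1836

N_ring = 37 + 2·17 = 71
37(ω_s−ω_c) = −71(ω_r−ω_c),  ω_s=0, ω_r=1
37(0−ω_c) = −71(1−ω_c)  ⇒  108ω_c = 71  ⇒  ω_c = 71/108
sun–planet: 37·(0−71/108) = −17·(ω_p−ω_c)  ⇒  ω_p−ω_c = −(37/17)·(-71/108) = 2627/1836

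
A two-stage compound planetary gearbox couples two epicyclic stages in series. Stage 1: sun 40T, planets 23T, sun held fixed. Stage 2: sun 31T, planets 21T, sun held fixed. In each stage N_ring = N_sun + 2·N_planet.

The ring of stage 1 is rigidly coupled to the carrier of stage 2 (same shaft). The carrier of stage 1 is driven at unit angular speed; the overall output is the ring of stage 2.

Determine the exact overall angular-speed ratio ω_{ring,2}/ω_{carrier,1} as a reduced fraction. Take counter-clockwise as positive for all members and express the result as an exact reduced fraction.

Stage 1: N_ring = 40 + 2·23 = 86
Stage 1: 40(ω_s−ω_c) = −86(ω_r−ω_c),  ω_s=0, ω_c=1
Stage 1: ω_r = 1 − (40/86)(0−1) = 63/43
  ⇒ ω_r¹/ω_c¹ = 63/43
Stage 2: N_ring = 31 + 2·21 = 73
Stage 2: 31(ω_s−ω_c) = −73(ω_r−ω_c),  ω_s=0, ω_c=1
Stage 2: ω_r = 1 − (31/73)(0−1) = 104/73
  ⇒ ω_r²/ω_c² = 104/73
Coupling ω_c² = ω_r¹ ⇒ overall = 63/43 × 104/73 = 6552/3139

6552/3139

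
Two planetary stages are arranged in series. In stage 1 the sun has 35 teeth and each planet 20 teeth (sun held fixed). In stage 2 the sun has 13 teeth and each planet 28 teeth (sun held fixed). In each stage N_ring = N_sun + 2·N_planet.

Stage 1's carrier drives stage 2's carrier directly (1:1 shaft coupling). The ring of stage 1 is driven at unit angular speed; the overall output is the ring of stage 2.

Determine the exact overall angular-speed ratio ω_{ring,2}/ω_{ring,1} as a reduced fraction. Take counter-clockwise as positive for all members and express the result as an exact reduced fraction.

Stage 1: N_ring = 35 + 2·20 = 75
Stage 1: 35(ω_s−ω_c) = −75(ω_r−ω_c),  ω_s=0, ω_r=1
Stage 1: 35(0−ω_c) = −75(1−ω_c)  ⇒  110ω_c = 75  ⇒  ω_c = 15/22
  ⇒ ω_c¹/ω_r¹ = 15/22
Stage 2: N_ring = 13 + 2·28 = 69
Stage 2: 13(ω_s−ω_c) = −69(ω_r−ω_c),  ω_s=0, ω_c=1
Stage 2: ω_r = 1 − (13/69)(0−1) = 82/69
  ⇒ ω_r²/ω_c² = 82/69
Coupling ω_c² = ω_c¹ ⇒ overall = 15/22 × 82/69 = 205/253

205/253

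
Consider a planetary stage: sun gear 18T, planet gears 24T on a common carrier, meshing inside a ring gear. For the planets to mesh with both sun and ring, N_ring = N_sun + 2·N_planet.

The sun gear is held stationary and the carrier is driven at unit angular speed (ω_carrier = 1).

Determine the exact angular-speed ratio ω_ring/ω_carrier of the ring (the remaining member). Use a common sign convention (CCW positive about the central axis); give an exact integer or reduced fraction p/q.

N_ring = 18 + 2·24 = 66
18(ω_s−ω_c) = −66(ω_r−ω_c),  ω_s=0, ω_c=1
ω_r = 1 − (18/66)(0−1) = 14/11
ω_r/ω_c = 14/11

14/11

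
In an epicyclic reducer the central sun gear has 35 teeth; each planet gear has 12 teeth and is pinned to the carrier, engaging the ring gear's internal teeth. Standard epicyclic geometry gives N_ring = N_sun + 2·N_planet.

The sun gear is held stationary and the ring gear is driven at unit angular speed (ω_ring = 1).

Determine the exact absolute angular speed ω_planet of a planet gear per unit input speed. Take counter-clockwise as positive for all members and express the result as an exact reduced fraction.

N_ring = 35 + 2·12 = 59
35(ω_s−ω_c) = −59(ω_r−ω_c),  ω_s=0, ω_r=1
35(0−ω_c) = −59(1−ω_c)  ⇒  94ω_c = 59  ⇒  ω_c = 59/94
sun–planet: 35·(0−59/94) = −12·(ω_p−ω_c)  ⇒  ω_p−ω_c = −(35/12)·(-59/94) = 2065/1128
ω_p = 59/94 + 2065/1128 = 59/24

59/24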